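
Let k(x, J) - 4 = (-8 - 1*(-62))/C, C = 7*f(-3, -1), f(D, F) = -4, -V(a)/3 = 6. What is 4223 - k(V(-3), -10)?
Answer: 59093/14 ≈ 4220.9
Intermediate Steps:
V(a) = -18 (V(a) = -3*6 = -18)
C = -28 (C = 7*(-4) = -28)
k(x, J) = 29/14 (k(x, J) = 4 + (-8 - 1*(-62))/(-28) = 4 + (-8 + 62)*(-1/28) = 4 + 54*(-1/28) = 4 - 27/14 = 29/14)
4223 - k(V(-3), -10) = 4223 - 1*29/14 = 4223 - 29/14 = 59093/14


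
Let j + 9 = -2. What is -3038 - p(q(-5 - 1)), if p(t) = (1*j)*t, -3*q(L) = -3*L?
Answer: -3104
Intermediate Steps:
j = -11 (j = -9 - 2 = -11)
q(L) = L (q(L) = -(-1)*L = L)
p(t) = -11*t (p(t) = (1*(-11))*t = -11*t)
-3038 - p(q(-5 - 1)) = -3038 - (-11)*(-5 - 1) = -3038 - (-11)*(-6) = -3038 - 1*66 = -3038 - 66 = -3104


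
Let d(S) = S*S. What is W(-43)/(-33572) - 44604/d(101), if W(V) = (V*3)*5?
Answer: -1490865843/342467972 ≈ -4.3533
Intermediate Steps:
W(V) = 15*V (W(V) = (3*V)*5 = 15*V)
d(S) = S**2
W(-43)/(-33572) - 44604/d(101) = (15*(-43))/(-33572) - 44604/(101**2) = -645*(-1/33572) - 44604/10201 = 645/33572 - 44604*1/10201 = 645/33572 - 44604/10201 = -1490865843/342467972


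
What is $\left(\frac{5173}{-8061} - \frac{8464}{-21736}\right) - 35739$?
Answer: $- \frac{782751705146}{21901737} \approx -35739.0$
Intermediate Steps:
$\left(\frac{5173}{-8061} - \frac{8464}{-21736}\right) - 35739 = \left(5173 \left(- \frac{1}{8061}\right) - - \frac{1058}{2717}\right) - 35739 = \left(- \frac{5173}{8061} + \frac{1058}{2717}\right) - 35739 = - \frac{5526503}{21901737} - 35739 = - \frac{782751705146}{21901737}$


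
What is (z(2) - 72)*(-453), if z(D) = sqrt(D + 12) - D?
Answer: 33522 - 453*sqrt(14) ≈ 31827.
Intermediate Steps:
z(D) = sqrt(12 + D) - D
(z(2) - 72)*(-453) = ((sqrt(12 + 2) - 1*2) - 72)*(-453) = ((sqrt(14) - 2) - 72)*(-453) = ((-2 + sqrt(14)) - 72)*(-453) = (-74 + sqrt(14))*(-453) = 33522 - 453*sqrt(14)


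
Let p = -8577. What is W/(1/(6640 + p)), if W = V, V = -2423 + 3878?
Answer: -2818335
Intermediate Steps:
V = 1455
W = 1455
W/(1/(6640 + p)) = 1455/(1/(6640 - 8577)) = 1455/(1/(-1937)) = 1455/(-1/1937) = 1455*(-1937) = -2818335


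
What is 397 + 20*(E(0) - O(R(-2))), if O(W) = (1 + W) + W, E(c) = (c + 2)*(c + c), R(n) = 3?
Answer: 257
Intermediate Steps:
E(c) = 2*c*(2 + c) (E(c) = (2 + c)*(2*c) = 2*c*(2 + c))
O(W) = 1 + 2*W
397 + 20*(E(0) - O(R(-2))) = 397 + 20*(2*0*(2 + 0) - (1 + 2*3)) = 397 + 20*(2*0*2 - (1 + 6)) = 397 + 20*(0 - 1*7) = 397 + 20*(0 - 7) = 397 + 20*(-7) = 397 - 140 = 257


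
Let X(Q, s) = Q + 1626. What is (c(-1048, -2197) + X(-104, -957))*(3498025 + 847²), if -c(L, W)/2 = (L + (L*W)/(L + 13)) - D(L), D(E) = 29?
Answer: 35449995734248/1035 ≈ 3.4251e+10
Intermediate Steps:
X(Q, s) = 1626 + Q
c(L, W) = 58 - 2*L - 2*L*W/(13 + L) (c(L, W) = -2*((L + (L*W)/(L + 13)) - 1*29) = -2*((L + (L*W)/(13 + L)) - 29) = -2*((L + L*W/(13 + L)) - 29) = -2*(-29 + L + L*W/(13 + L)) = 58 - 2*L - 2*L*W/(13 + L))
(c(-1048, -2197) + X(-104, -957))*(3498025 + 847²) = (2*(377 - 1*(-1048)² + 16*(-1048) - 1*(-1048)*(-2197))/(13 - 1048) + (1626 - 104))*(3498025 + 847²) = (2*(377 - 1*1098304 - 16768 - 2302456)/(-1035) + 1522)*(3498025 + 717409) = (2*(-1/1035)*(377 - 1098304 - 16768 - 2302456) + 1522)*4215434 = (2*(-1/1035)*(-3417151) + 1522)*4215434 = (6834302/1035 + 1522)*4215434 = (8409572/1035)*4215434 = 35449995734248/1035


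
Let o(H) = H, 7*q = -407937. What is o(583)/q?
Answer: -4081/407937 ≈ -0.010004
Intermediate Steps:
q = -407937/7 (q = (⅐)*(-407937) = -407937/7 ≈ -58277.)
o(583)/q = 583/(-407937/7) = 583*(-7/407937) = -4081/407937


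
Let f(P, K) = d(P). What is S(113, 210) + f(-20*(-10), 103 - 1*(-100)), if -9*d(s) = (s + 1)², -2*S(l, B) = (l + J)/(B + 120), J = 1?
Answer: -493809/110 ≈ -4489.2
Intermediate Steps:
S(l, B) = -(1 + l)/(2*(120 + B)) (S(l, B) = -(l + 1)/(2*(B + 120)) = -(1 + l)/(2*(120 + B)))
d(s) = -(1 + s)²/9 (d(s) = -(s + 1)²/9 = -(1 + s)²/9)
f(P, K) = -(1 + P)²/9
S(113, 210) + f(-20*(-10), 103 - 1*(-100)) = (-1 - 1*113)/(2*(120 + 210)) - (1 - 20*(-10))²/9 = (½)*(-1 - 113)/330 - (1 + 200)²/9 = (½)*(1/330)*(-114) - ⅑*201² = -19/110 - ⅑*40401 = -19/110 - 4489 = -493809/110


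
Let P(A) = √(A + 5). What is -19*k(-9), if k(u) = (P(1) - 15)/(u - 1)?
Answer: -57/2 + 19*√6/10 ≈ -23.846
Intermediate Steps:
P(A) = √(5 + A)
k(u) = (-15 + √6)/(-1 + u) (k(u) = (√(5 + 1) - 15)/(u - 1) = (√6 - 15)/(-1 + u) = (-15 + √6)/(-1 + u))
-19*k(-9) = -19*(-15 + √6)/(-1 - 9) = -19*(-15 + √6)/(-10) = -(-19)*(-15 + √6)/10 = -19*(3/2 - √6/10) = -57/2 + 19*√6/10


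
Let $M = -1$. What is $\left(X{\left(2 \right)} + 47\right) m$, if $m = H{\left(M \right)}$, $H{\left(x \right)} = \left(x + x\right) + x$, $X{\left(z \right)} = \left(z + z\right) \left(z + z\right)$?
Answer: $-189$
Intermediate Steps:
$X{\left(z \right)} = 4 z^{2}$ ($X{\left(z \right)} = 2 z 2 z = 4 z^{2}$)
$H{\left(x \right)} = 3 x$ ($H{\left(x \right)} = 2 x + x = 3 x$)
$m = -3$ ($m = 3 \left(-1\right) = -3$)
$\left(X{\left(2 \right)} + 47\right) m = \left(4 \cdot 2^{2} + 47\right) \left(-3\right) = \left(4 \cdot 4 + 47\right) \left(-3\right) = \left(16 + 47\right) \left(-3\right) = 63 \left(-3\right) = -189$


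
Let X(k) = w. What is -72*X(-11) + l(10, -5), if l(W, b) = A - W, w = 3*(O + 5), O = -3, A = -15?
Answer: -457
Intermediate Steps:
w = 6 (w = 3*(-3 + 5) = 3*2 = 6)
X(k) = 6
l(W, b) = -15 - W
-72*X(-11) + l(10, -5) = -72*6 + (-15 - 1*10) = -432 + (-15 - 10) = -432 - 25 = -457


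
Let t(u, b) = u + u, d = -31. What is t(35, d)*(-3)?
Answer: -210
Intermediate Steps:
t(u, b) = 2*u
t(35, d)*(-3) = (2*35)*(-3) = 70*(-3) = -210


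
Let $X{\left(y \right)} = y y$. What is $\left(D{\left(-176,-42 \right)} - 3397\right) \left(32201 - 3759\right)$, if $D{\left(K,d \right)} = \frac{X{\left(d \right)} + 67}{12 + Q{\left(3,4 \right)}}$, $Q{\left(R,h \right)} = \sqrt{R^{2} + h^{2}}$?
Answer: $- \frac{1590419756}{17} \approx -9.3554 \cdot 10^{7}$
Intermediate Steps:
$X{\left(y \right)} = y^{2}$
$D{\left(K,d \right)} = \frac{67}{17} + \frac{d^{2}}{17}$ ($D{\left(K,d \right)} = \frac{d^{2} + 67}{12 + \sqrt{3^{2} + 4^{2}}} = \frac{67 + d^{2}}{12 + \sqrt{9 + 16}} = \frac{67 + d^{2}}{12 + \sqrt{25}} = \frac{67 + d^{2}}{12 + 5} = \frac{67 + d^{2}}{17} = \left(67 + d^{2}\right) \frac{1}{17} = \frac{67}{17} + \frac{d^{2}}{17}$)
$\left(D{\left(-176,-42 \right)} - 3397\right) \left(32201 - 3759\right) = \left(\left(\frac{67}{17} + \frac{\left(-42\right)^{2}}{17}\right) - 3397\right) \left(32201 - 3759\right) = \left(\left(\frac{67}{17} + \frac{1}{17} \cdot 1764\right) - 3397\right) 28442 = \left(\left(\frac{67}{17} + \frac{1764}{17}\right) - 3397\right) 28442 = \left(\frac{1831}{17} - 3397\right) 28442 = \left(- \frac{55918}{17}\right) 28442 = - \frac{1590419756}{17}$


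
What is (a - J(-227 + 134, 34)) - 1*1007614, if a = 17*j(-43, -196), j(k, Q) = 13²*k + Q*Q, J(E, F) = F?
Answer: -478115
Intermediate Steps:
j(k, Q) = Q² + 169*k (j(k, Q) = 169*k + Q² = Q² + 169*k)
a = 529533 (a = 17*((-196)² + 169*(-43)) = 17*(38416 - 7267) = 17*31149 = 529533)
(a - J(-227 + 134, 34)) - 1*1007614 = (529533 - 1*34) - 1*1007614 = (529533 - 34) - 1007614 = 529499 - 1007614 = -478115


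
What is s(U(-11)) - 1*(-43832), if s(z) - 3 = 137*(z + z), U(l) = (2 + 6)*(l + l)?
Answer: -4389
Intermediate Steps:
U(l) = 16*l (U(l) = 8*(2*l) = 16*l)
s(z) = 3 + 274*z (s(z) = 3 + 137*(z + z) = 3 + 137*(2*z) = 3 + 274*z)
s(U(-11)) - 1*(-43832) = (3 + 274*(16*(-11))) - 1*(-43832) = (3 + 274*(-176)) + 43832 = (3 - 48224) + 43832 = -48221 + 43832 = -4389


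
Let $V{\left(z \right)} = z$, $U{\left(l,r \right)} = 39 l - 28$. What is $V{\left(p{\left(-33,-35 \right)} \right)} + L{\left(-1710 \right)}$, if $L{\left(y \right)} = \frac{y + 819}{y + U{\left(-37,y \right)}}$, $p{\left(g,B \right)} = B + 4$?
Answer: $- \frac{97720}{3181} \approx -30.72$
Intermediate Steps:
$U{\left(l,r \right)} = -28 + 39 l$
$p{\left(g,B \right)} = 4 + B$
$L{\left(y \right)} = \frac{819 + y}{-1471 + y}$ ($L{\left(y \right)} = \frac{y + 819}{y + \left(-28 + 39 \left(-37\right)\right)} = \frac{819 + y}{y - 1471} = \frac{819 + y}{-1471 + y}$)
$V{\left(p{\left(-33,-35 \right)} \right)} + L{\left(-1710 \right)} = \left(4 - 35\right) + \frac{819 - 1710}{-1471 - 1710} = -31 + \frac{1}{-3181} \left(-891\right) = -31 - - \frac{891}{3181} = -31 + \frac{891}{3181} = - \frac{97720}{3181}$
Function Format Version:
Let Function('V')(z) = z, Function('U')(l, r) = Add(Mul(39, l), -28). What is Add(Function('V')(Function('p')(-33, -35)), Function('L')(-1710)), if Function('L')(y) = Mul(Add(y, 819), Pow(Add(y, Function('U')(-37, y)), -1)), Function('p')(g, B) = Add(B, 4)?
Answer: Rational(-97720, 3181) ≈ -30.720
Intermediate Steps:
Function('U')(l, r) = Add(-28, Mul(39, l))
Function('p')(g, B) = Add(4, B)
Function('L')(y) = Mul(Pow(Add(-1471, y), -1), Add(819, y)) (Function('L')(y) = Mul(Add(y, 819), Pow(Add(y, Add(-28, Mul(39, -37))), -1)) = Mul(Add(819, y), Pow(Add(y, Add(-28, -1443)), -1)) = Mul(Add(819, y), Pow(Add(y, -1471), -1)) = Mul(Add(819, y), Pow(Add(-1471, y), -1)) = Mul(Pow(Add(-1471, y), -1), Add(819, y)))
Add(Function('V')(Function('p')(-33, -35)), Function('L')(-1710)) = Add(Add(4, -35), Mul(Pow(Add(-1471, -1710), -1), Add(819, -1710))) = Add(-31, Mul(Pow(-3181, -1), -891)) = Add(-31, Mul(Rational(-1, 3181), -891)) = Add(-31, Rational(891, 3181)) = Rational(-97720, 3181)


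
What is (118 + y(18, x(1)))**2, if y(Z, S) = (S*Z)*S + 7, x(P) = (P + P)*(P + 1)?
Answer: 170569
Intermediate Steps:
x(P) = 2*P*(1 + P) (x(P) = (2*P)*(1 + P) = 2*P*(1 + P))
y(Z, S) = 7 + Z*S**2 (y(Z, S) = Z*S**2 + 7 = 7 + Z*S**2)
(118 + y(18, x(1)))**2 = (118 + (7 + 18*(2*1*(1 + 1))**2))**2 = (118 + (7 + 18*(2*1*2)**2))**2 = (118 + (7 + 18*4**2))**2 = (118 + (7 + 18*16))**2 = (118 + (7 + 288))**2 = (118 + 295)**2 = 413**2 = 170569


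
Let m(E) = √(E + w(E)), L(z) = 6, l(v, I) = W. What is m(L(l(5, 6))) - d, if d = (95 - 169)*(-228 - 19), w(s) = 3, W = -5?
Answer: -18275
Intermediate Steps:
l(v, I) = -5
m(E) = √(3 + E) (m(E) = √(E + 3) = √(3 + E))
d = 18278 (d = -74*(-247) = 18278)
m(L(l(5, 6))) - d = √(3 + 6) - 1*18278 = √9 - 18278 = 3 - 18278 = -18275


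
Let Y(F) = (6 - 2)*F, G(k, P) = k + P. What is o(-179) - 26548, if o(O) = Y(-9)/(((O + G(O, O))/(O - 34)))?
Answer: -4754648/179 ≈ -26562.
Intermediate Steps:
G(k, P) = P + k
Y(F) = 4*F
o(O) = -12*(-34 + O)/O (o(O) = (4*(-9))/(((O + (O + O))/(O - 34))) = -36*(-34 + O)/(O + 2*O) = -36*(-34 + O)/(3*O) = -12*(-34 + O)/O)
o(-179) - 26548 = (-12 + 408/(-179)) - 26548 = (-12 + 408*(-1/179)) - 26548 = (-12 - 408/179) - 26548 = -2556/179 - 26548 = -4754648/179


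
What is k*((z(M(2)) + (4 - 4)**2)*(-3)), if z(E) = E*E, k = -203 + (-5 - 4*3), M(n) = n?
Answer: 2640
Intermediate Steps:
k = -220 (k = -203 + (-5 - 12) = -203 - 17 = -220)
z(E) = E**2
k*((z(M(2)) + (4 - 4)**2)*(-3)) = -220*(2**2 + (4 - 4)**2)*(-3) = -220*(4 + 0**2)*(-3) = -220*(4 + 0)*(-3) = -880*(-3) = -220*(-12) = 2640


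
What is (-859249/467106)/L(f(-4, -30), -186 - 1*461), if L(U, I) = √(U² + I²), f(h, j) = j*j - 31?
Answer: -859249*√1173770/548275009620 ≈ -0.0016979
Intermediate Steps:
f(h, j) = -31 + j² (f(h, j) = j² - 31 = -31 + j²)
L(U, I) = √(I² + U²)
(-859249/467106)/L(f(-4, -30), -186 - 1*461) = (-859249/467106)/(√((-186 - 1*461)² + (-31 + (-30)²)²)) = (-859249*1/467106)/(√((-186 - 461)² + (-31 + 900)²)) = -859249/(467106*√((-647)² + 869²)) = -859249/(467106*√(418609 + 755161)) = -859249*√1173770/1173770/467106 = -859249*√1173770/548275009620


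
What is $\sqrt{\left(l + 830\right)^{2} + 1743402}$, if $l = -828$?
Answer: $\sqrt{1743406} \approx 1320.4$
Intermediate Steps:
$\sqrt{\left(l + 830\right)^{2} + 1743402} = \sqrt{\left(-828 + 830\right)^{2} + 1743402} = \sqrt{2^{2} + 1743402} = \sqrt{4 + 1743402} = \sqrt{1743406}$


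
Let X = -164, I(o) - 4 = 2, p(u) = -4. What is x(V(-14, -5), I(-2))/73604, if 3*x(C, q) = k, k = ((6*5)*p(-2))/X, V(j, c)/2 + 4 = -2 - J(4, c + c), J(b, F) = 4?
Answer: 5/1508882 ≈ 3.3137e-6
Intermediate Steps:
I(o) = 6 (I(o) = 4 + 2 = 6)
V(j, c) = -20 (V(j, c) = -8 + 2*(-2 - 1*4) = -8 + 2*(-2 - 4) = -8 + 2*(-6) = -8 - 12 = -20)
k = 30/41 (k = ((6*5)*(-4))/(-164) = (30*(-4))*(-1/164) = -120*(-1/164) = 30/41 ≈ 0.73171)
x(C, q) = 10/41 (x(C, q) = (⅓)*(30/41) = 10/41)
x(V(-14, -5), I(-2))/73604 = (10/41)/73604 = (10/41)*(1/73604) = 5/1508882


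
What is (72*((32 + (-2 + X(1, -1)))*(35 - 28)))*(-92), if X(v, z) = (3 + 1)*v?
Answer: -1576512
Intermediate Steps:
X(v, z) = 4*v
(72*((32 + (-2 + X(1, -1)))*(35 - 28)))*(-92) = (72*((32 + (-2 + 4*1))*(35 - 28)))*(-92) = (72*((32 + (-2 + 4))*7))*(-92) = (72*((32 + 2)*7))*(-92) = (72*(34*7))*(-92) = (72*238)*(-92) = 17136*(-92) = -1576512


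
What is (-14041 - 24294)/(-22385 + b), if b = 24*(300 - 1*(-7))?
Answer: 38335/15017 ≈ 2.5528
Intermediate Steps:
b = 7368 (b = 24*(300 + 7) = 24*307 = 7368)
(-14041 - 24294)/(-22385 + b) = (-14041 - 24294)/(-22385 + 7368) = -38335/(-15017) = -38335*(-1/15017) = 38335/15017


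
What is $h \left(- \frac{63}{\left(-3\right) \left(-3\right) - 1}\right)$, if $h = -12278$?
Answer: $\frac{386757}{4} \approx 96689.0$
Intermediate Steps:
$h \left(- \frac{63}{\left(-3\right) \left(-3\right) - 1}\right) = - 12278 \left(- \frac{63}{\left(-3\right) \left(-3\right) - 1}\right) = - 12278 \left(- \frac{63}{9 - 1}\right) = - 12278 \left(- \frac{63}{8}\right) = - 12278 \left(\left(-63\right) \frac{1}{8}\right) = \left(-12278\right) \left(- \frac{63}{8}\right) = \frac{386757}{4}$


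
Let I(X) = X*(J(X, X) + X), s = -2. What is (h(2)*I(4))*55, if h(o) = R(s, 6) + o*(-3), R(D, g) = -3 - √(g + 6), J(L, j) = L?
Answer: -15840 - 3520*√3 ≈ -21937.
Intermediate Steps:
R(D, g) = -3 - √(6 + g)
h(o) = -3 - 3*o - 2*√3 (h(o) = (-3 - √(6 + 6)) + o*(-3) = (-3 - √12) - 3*o = (-3 - 2*√3) - 3*o = -3 - 3*o - 2*√3)
I(X) = 2*X² (I(X) = X*(X + X) = X*(2*X) = 2*X²)
(h(2)*I(4))*55 = ((-3 - 3*2 - 2*√3)*(2*4²))*55 = ((-3 - 6 - 2*√3)*(2*16))*55 = ((-9 - 2*√3)*32)*55 = (-288 - 64*√3)*55 = -15840 - 3520*√3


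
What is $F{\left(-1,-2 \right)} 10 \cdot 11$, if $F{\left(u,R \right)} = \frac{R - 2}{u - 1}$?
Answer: $220$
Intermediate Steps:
$F{\left(u,R \right)} = \frac{-2 + R}{-1 + u}$
$F{\left(-1,-2 \right)} 10 \cdot 11 = \frac{-2 - 2}{-1 - 1} \cdot 10 \cdot 11 = \frac{1}{-2} \left(-4\right) 10 \cdot 11 = \left(- \frac{1}{2}\right) \left(-4\right) 10 \cdot 11 = 2 \cdot 10 \cdot 11 = 20 \cdot 11 = 220$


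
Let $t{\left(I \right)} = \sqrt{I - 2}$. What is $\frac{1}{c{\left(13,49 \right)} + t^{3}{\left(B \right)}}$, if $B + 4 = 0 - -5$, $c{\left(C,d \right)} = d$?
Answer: $\frac{49}{2402} + \frac{i}{2402} \approx 0.0204 + 0.00041632 i$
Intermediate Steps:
$B = 1$ ($B = -4 + \left(0 - -5\right) = -4 + \left(0 + 5\right) = -4 + 5 = 1$)
$t{\left(I \right)} = \sqrt{-2 + I}$
$\frac{1}{c{\left(13,49 \right)} + t^{3}{\left(B \right)}} = \frac{1}{49 + \left(\sqrt{-2 + 1}\right)^{3}} = \frac{1}{49 + \left(\sqrt{-1}\right)^{3}} = \frac{1}{49 + i^{3}} = \frac{1}{49 - i} = \frac{49 + i}{2402}$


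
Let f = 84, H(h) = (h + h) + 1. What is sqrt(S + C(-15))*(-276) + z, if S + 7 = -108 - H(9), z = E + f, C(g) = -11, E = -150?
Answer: -66 - 276*I*sqrt(145) ≈ -66.0 - 3323.5*I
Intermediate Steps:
H(h) = 1 + 2*h (H(h) = 2*h + 1 = 1 + 2*h)
z = -66 (z = -150 + 84 = -66)
S = -134 (S = -7 + (-108 - (1 + 2*9)) = -7 + (-108 - (1 + 18)) = -7 + (-108 - 1*19) = -7 + (-108 - 19) = -7 - 127 = -134)
sqrt(S + C(-15))*(-276) + z = sqrt(-134 - 11)*(-276) - 66 = sqrt(-145)*(-276) - 66 = (I*sqrt(145))*(-276) - 66 = -276*I*sqrt(145) - 66 = -66 - 276*I*sqrt(145)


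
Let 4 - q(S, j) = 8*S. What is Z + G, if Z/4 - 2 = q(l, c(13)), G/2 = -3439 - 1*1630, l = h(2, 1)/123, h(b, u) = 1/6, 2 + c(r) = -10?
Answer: -3732082/369 ≈ -10114.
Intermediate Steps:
c(r) = -12 (c(r) = -2 - 10 = -12)
h(b, u) = 1/6
l = 1/738 (l = (1/6)/123 = (1/6)*(1/123) = 1/738 ≈ 0.0013550)
G = -10138 (G = 2*(-3439 - 1*1630) = 2*(-3439 - 1630) = 2*(-5069) = -10138)
q(S, j) = 4 - 8*S
Z = 8840/369 (Z = 8 + 4*(4 - 8*1/738) = 8 + 4*(4 - 4/369) = 8 + 4*(1472/369) = 8 + 5888/369 = 8840/369 ≈ 23.957)
Z + G = 8840/369 - 10138 = -3732082/369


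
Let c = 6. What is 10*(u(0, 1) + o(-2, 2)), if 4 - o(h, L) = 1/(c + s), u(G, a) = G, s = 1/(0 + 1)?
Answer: 270/7 ≈ 38.571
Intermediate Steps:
s = 1 (s = 1/1 = 1)
o(h, L) = 27/7 (o(h, L) = 4 - 1/(6 + 1) = 4 - 1/7 = 4 - 1*⅐ = 4 - ⅐ = 27/7)
10*(u(0, 1) + o(-2, 2)) = 10*(0 + 27/7) = 10*(27/7) = 270/7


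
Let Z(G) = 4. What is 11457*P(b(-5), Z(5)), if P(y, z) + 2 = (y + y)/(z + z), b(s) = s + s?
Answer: -103113/2 ≈ -51557.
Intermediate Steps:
b(s) = 2*s
P(y, z) = -2 + y/z (P(y, z) = -2 + (y + y)/(z + z) = -2 + (2*y)/((2*z)) = -2 + (2*y)*(1/(2*z)) = -2 + y/z)
11457*P(b(-5), Z(5)) = 11457*(-2 + (2*(-5))/4) = 11457*(-2 - 10*¼) = 11457*(-2 - 5/2) = 11457*(-9/2) = -103113/2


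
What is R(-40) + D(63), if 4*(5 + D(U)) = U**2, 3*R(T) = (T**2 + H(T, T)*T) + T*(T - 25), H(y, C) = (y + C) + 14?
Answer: 13069/4 ≈ 3267.3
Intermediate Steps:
H(y, C) = 14 + C + y (H(y, C) = (C + y) + 14 = 14 + C + y)
R(T) = T**2/3 + T*(-25 + T)/3 + T*(14 + 2*T)/3 (R(T) = ((T**2 + (14 + T + T)*T) + T*(T - 25))/3 = ((T**2 + (14 + 2*T)*T) + T*(-25 + T))/3 = ((T**2 + T*(14 + 2*T)) + T*(-25 + T))/3 = (T**2 + T*(-25 + T) + T*(14 + 2*T))/3 = T**2/3 + T*(-25 + T)/3 + T*(14 + 2*T)/3)
D(U) = -5 + U**2/4
R(-40) + D(63) = (1/3)*(-40)*(-11 + 4*(-40)) + (-5 + (1/4)*63**2) = (1/3)*(-40)*(-11 - 160) + (-5 + (1/4)*3969) = (1/3)*(-40)*(-171) + (-5 + 3969/4) = 2280 + 3949/4 = 13069/4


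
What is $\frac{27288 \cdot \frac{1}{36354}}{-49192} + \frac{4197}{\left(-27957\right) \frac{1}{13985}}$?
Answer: $- \frac{1457859360129433}{694392070658} \approx -2099.5$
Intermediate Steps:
$\frac{27288 \cdot \frac{1}{36354}}{-49192} + \frac{4197}{\left(-27957\right) \frac{1}{13985}} = 27288 \cdot \frac{1}{36354} \left(- \frac{1}{49192}\right) + \frac{4197}{\left(-27957\right) \frac{1}{13985}} = \frac{4548}{6059} \left(- \frac{1}{49192}\right) + \frac{4197}{- \frac{27957}{13985}} = - \frac{1137}{74513582} + 4197 \left(- \frac{13985}{27957}\right) = - \frac{1137}{74513582} - \frac{19565015}{9319} = - \frac{1457859360129433}{694392070658}$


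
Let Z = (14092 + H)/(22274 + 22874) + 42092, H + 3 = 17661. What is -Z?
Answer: -950200683/22574 ≈ -42093.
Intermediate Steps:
H = 17658 (H = -3 + 17661 = 17658)
Z = 950200683/22574 (Z = (14092 + 17658)/(22274 + 22874) + 42092 = 31750/45148 + 42092 = 31750*(1/45148) + 42092 = 15875/22574 + 42092 = 950200683/22574 ≈ 42093.)
-Z = -1*950200683/22574 = -950200683/22574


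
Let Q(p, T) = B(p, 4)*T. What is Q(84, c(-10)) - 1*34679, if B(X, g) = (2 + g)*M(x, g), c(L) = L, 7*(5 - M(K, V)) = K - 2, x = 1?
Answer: -244913/7 ≈ -34988.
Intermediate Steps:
M(K, V) = 37/7 - K/7 (M(K, V) = 5 - (K - 2)/7 = 5 - (-2 + K)/7 = 5 + (2/7 - K/7) = 37/7 - K/7)
B(X, g) = 72/7 + 36*g/7 (B(X, g) = (2 + g)*(37/7 - ⅐*1) = (2 + g)*(37/7 - ⅐) = (2 + g)*(36/7) = 72/7 + 36*g/7)
Q(p, T) = 216*T/7 (Q(p, T) = (72/7 + (36/7)*4)*T = (72/7 + 144/7)*T = 216*T/7)
Q(84, c(-10)) - 1*34679 = (216/7)*(-10) - 1*34679 = -2160/7 - 34679 = -244913/7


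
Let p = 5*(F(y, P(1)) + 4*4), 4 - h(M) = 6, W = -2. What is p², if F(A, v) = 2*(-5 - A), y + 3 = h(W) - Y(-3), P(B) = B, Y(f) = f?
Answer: 2500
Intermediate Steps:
h(M) = -2 (h(M) = 4 - 1*6 = 4 - 6 = -2)
y = -2 (y = -3 + (-2 - 1*(-3)) = -3 + (-2 + 3) = -3 + 1 = -2)
F(A, v) = -10 - 2*A
p = 50 (p = 5*((-10 - 2*(-2)) + 4*4) = 5*((-10 + 4) + 16) = 5*(-6 + 16) = 5*10 = 50)
p² = 50² = 2500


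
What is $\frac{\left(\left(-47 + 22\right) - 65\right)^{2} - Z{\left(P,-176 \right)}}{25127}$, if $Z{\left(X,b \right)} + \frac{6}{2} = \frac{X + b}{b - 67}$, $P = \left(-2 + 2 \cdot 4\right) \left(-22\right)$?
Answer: $\frac{1968721}{6105861} \approx 0.32243$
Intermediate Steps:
$P = -132$ ($P = \left(-2 + 8\right) \left(-22\right) = 6 \left(-22\right) = -132$)
$Z{\left(X,b \right)} = -3 + \frac{X + b}{-67 + b}$ ($Z{\left(X,b \right)} = -3 + \frac{X + b}{b - 67} = -3 + \frac{X + b}{-67 + b}$)
$\frac{\left(\left(-47 + 22\right) - 65\right)^{2} - Z{\left(P,-176 \right)}}{25127} = \frac{\left(\left(-47 + 22\right) - 65\right)^{2} - \frac{201 - 132 - -352}{-67 - 176}}{25127} = \left(\left(-25 - 65\right)^{2} - \frac{201 - 132 + 352}{-243}\right) \frac{1}{25127} = \left(\left(-90\right)^{2} - \left(- \frac{1}{243}\right) 421\right) \frac{1}{25127} = \left(8100 - - \frac{421}{243}\right) \frac{1}{25127} = \left(8100 + \frac{421}{243}\right) \frac{1}{25127} = \frac{1968721}{243} \cdot \frac{1}{25127} = \frac{1968721}{6105861}$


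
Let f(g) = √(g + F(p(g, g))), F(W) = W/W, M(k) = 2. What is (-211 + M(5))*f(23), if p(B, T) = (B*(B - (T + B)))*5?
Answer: -418*√6 ≈ -1023.9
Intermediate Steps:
p(B, T) = -5*B*T (p(B, T) = (B*(B - (B + T)))*5 = (B*(B + (-B - T)))*5 = (B*(-T))*5 = -B*T*5 = -5*B*T)
F(W) = 1
f(g) = √(1 + g) (f(g) = √(g + 1) = √(1 + g))
(-211 + M(5))*f(23) = (-211 + 2)*√(1 + 23) = -418*√6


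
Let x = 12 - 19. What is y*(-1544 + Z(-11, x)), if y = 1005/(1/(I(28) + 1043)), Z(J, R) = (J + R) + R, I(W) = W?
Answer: -1688800995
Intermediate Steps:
x = -7
Z(J, R) = J + 2*R
y = 1076355 (y = 1005/(1/(28 + 1043)) = 1005/(1/1071) = 1005*1071 = 1076355)
y*(-1544 + Z(-11, x)) = 1076355*(-1544 + (-11 + 2*(-7))) = 1076355*(-1544 + (-11 - 14)) = 1076355*(-1544 - 25) = 1076355*(-1569) = -1688800995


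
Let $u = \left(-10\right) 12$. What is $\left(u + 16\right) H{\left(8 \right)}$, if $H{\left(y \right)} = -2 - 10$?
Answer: $1248$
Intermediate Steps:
$u = -120$
$H{\left(y \right)} = -12$ ($H{\left(y \right)} = -2 - 10 = -12$)
$\left(u + 16\right) H{\left(8 \right)} = \left(-120 + 16\right) \left(-12\right) = \left(-104\right) \left(-12\right) = 1248$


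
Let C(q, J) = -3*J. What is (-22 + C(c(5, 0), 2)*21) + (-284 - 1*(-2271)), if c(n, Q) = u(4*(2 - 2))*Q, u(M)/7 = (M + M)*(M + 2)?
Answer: 1839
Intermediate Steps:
u(M) = 14*M*(2 + M) (u(M) = 7*((M + M)*(M + 2)) = 7*((2*M)*(2 + M)) = 7*(2*M*(2 + M)) = 14*M*(2 + M))
c(n, Q) = 0 (c(n, Q) = (14*(4*(2 - 2))*(2 + 4*(2 - 2)))*Q = (14*(4*0)*(2 + 4*0))*Q = (14*0*(2 + 0))*Q = (14*0*2)*Q = 0*Q = 0)
(-22 + C(c(5, 0), 2)*21) + (-284 - 1*(-2271)) = (-22 - 3*2*21) + (-284 - 1*(-2271)) = (-22 - 6*21) + (-284 + 2271) = (-22 - 126) + 1987 = -148 + 1987 = 1839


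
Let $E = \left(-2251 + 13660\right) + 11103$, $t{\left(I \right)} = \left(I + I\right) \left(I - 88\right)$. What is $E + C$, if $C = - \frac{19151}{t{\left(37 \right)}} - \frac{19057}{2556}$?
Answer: $\frac{36189254161}{1607724} \approx 22510.0$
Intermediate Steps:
$t{\left(I \right)} = 2 I \left(-88 + I\right)$
$E = 22512$ ($E = 11409 + 11103 = 22512$)
$C = - \frac{3828527}{1607724}$ ($C = - \frac{19151}{2 \cdot 37 \left(-88 + 37\right)} - \frac{19057}{2556} = - \frac{19151}{2 \cdot 37 \left(-51\right)} - \frac{19057}{2556} = - \frac{19151}{-3774} - \frac{19057}{2556} = \left(-19151\right) \left(- \frac{1}{3774}\right) - \frac{19057}{2556} = \frac{19151}{3774} - \frac{19057}{2556} = - \frac{3828527}{1607724} \approx -2.3813$)
$E + C = 22512 - \frac{3828527}{1607724} = \frac{36189254161}{1607724}$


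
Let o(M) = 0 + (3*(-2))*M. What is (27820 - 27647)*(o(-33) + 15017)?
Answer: 2632195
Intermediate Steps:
o(M) = -6*M (o(M) = 0 - 6*M = -6*M)
(27820 - 27647)*(o(-33) + 15017) = (27820 - 27647)*(-6*(-33) + 15017) = 173*(198 + 15017) = 173*15215 = 2632195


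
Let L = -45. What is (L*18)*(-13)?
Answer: 10530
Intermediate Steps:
(L*18)*(-13) = -45*18*(-13) = -810*(-13) = 10530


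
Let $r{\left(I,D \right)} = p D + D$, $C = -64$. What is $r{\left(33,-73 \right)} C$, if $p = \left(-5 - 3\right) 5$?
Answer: $-182208$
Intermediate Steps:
$p = -40$ ($p = \left(-8\right) 5 = -40$)
$r{\left(I,D \right)} = - 39 D$ ($r{\left(I,D \right)} = - 40 D + D = - 39 D$)
$r{\left(33,-73 \right)} C = \left(-39\right) \left(-73\right) \left(-64\right) = 2847 \left(-64\right) = -182208$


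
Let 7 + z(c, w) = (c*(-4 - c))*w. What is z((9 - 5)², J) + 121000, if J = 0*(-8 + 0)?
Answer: 120993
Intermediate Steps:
J = 0 (J = 0*(-8) = 0)
z(c, w) = -7 + c*w*(-4 - c) (z(c, w) = -7 + (c*(-4 - c))*w = -7 + c*w*(-4 - c))
z((9 - 5)², J) + 121000 = (-7 - 1*0*((9 - 5)²)² - 4*(9 - 5)²*0) + 121000 = (-7 - 1*0*(4²)² - 4*4²*0) + 121000 = (-7 - 1*0*16² - 4*16*0) + 121000 = (-7 - 1*0*256 + 0) + 121000 = (-7 + 0 + 0) + 121000 = -7 + 121000 = 120993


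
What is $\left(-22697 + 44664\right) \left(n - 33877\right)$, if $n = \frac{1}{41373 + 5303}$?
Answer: $- \frac{34735161707917}{46676} \approx -7.4418 \cdot 10^{8}$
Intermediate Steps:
$n = \frac{1}{46676} \approx 2.1424 \cdot 10^{-5}$
$\left(-22697 + 44664\right) \left(n - 33877\right) = \left(-22697 + 44664\right) \left(\frac{1}{46676} - 33877\right) = 21967 \left(- \frac{1581242851}{46676}\right) = - \frac{34735161707917}{46676}$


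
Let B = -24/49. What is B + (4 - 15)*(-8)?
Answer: 4288/49 ≈ 87.510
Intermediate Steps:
B = -24/49 (B = -24*1/49 = -24/49 ≈ -0.48980)
B + (4 - 15)*(-8) = -24/49 + (4 - 15)*(-8) = -24/49 - 11*(-8) = -24/49 + 88 = 4288/49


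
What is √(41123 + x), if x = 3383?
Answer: 17*√154 ≈ 210.96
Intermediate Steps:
√(41123 + x) = √(41123 + 3383) = √44506 = 17*√154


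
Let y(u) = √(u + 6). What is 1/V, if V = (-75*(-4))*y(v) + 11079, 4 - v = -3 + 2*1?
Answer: 1231/13528249 - 100*√11/40584747 ≈ 8.2823e-5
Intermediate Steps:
v = 5 (v = 4 - (-3 + 2*1) = 4 - (-3 + 2) = 4 - 1*(-1) = 4 + 1 = 5)
y(u) = √(6 + u)
V = 11079 + 300*√11 (V = (-75*(-4))*√(6 + 5) + 11079 = 300*√11 + 11079 = 11079 + 300*√11 ≈ 12074.)
1/V = 1/(11079 + 300*√11)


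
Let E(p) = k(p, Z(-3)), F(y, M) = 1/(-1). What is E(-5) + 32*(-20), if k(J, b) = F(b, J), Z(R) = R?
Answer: -641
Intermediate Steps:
F(y, M) = -1
k(J, b) = -1
E(p) = -1
E(-5) + 32*(-20) = -1 + 32*(-20) = -1 - 640 = -641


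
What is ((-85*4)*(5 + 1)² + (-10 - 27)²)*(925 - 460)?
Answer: -5055015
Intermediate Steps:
((-85*4)*(5 + 1)² + (-10 - 27)²)*(925 - 460) = (-17*20*6² + (-37)²)*465 = (-340*36 + 1369)*465 = (-12240 + 1369)*465 = -10871*465 = -5055015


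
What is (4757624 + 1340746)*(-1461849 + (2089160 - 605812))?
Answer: 131108856630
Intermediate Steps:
(4757624 + 1340746)*(-1461849 + (2089160 - 605812)) = 6098370*(-1461849 + 1483348) = 6098370*21499 = 131108856630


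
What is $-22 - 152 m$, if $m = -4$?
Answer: $586$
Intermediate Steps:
$-22 - 152 m = -22 - -608 = -22 + 608 = 586$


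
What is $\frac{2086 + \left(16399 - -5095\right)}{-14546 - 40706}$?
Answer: $- \frac{5895}{13813} \approx -0.42677$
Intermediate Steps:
$\frac{2086 + \left(16399 - -5095\right)}{-14546 - 40706} = \frac{2086 + \left(16399 + 5095\right)}{-55252} = \left(2086 + 21494\right) \left(- \frac{1}{55252}\right) = 23580 \left(- \frac{1}{55252}\right) = - \frac{5895}{13813}$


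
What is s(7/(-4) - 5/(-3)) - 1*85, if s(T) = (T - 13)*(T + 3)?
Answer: -17735/144 ≈ -123.16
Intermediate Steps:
s(T) = (-13 + T)*(3 + T)
s(7/(-4) - 5/(-3)) - 1*85 = (-39 + (7/(-4) - 5/(-3))² - 10*(7/(-4) - 5/(-3))) - 1*85 = (-39 + (7*(-¼) - 5*(-⅓))² - 10*(7*(-¼) - 5*(-⅓))) - 85 = (-39 + (-7/4 + 5/3)² - 10*(-7/4 + 5/3)) - 85 = (-39 + (-1/12)² - 10*(-1/12)) - 85 = (-39 + 1/144 + ⅚) - 85 = -5495/144 - 85 = -17735/144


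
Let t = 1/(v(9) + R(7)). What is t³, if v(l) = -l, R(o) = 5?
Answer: -1/64 ≈ -0.015625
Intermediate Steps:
t = -¼ (t = 1/(-1*9 + 5) = 1/(-9 + 5) = 1/(-4) = -¼ ≈ -0.25000)
t³ = (-¼)³ = -1/64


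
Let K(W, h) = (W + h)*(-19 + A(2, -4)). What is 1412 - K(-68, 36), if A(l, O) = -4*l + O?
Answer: 420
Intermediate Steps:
A(l, O) = O - 4*l
K(W, h) = -31*W - 31*h (K(W, h) = (W + h)*(-19 + (-4 - 4*2)) = (W + h)*(-19 + (-4 - 8)) = (W + h)*(-19 - 12) = (W + h)*(-31) = -31*W - 31*h)
1412 - K(-68, 36) = 1412 - (-31*(-68) - 31*36) = 1412 - (2108 - 1116) = 1412 - 1*992 = 1412 - 992 = 420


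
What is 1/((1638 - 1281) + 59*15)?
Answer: 1/1242 ≈ 0.00080515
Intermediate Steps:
1/((1638 - 1281) + 59*15) = 1/(357 + 885) = 1/1242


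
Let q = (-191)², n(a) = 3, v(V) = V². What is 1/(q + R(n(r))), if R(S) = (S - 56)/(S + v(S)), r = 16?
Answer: 12/437719 ≈ 2.7415e-5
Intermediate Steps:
R(S) = (-56 + S)/(S + S²) (R(S) = (S - 56)/(S + S²) = (-56 + S)/(S + S²))
q = 36481
1/(q + R(n(r))) = 1/(36481 + (-56 + 3)/(3*(1 + 3))) = 1/(36481 + (⅓)*(-53)/4) = 1/(36481 + (⅓)*(¼)*(-53)) = 1/(36481 - 53/12) = 1/(437719/12) = 12/437719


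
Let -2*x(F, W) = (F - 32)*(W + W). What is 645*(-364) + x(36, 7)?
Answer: -234808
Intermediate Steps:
x(F, W) = -W*(-32 + F) (x(F, W) = -(F - 32)*(W + W)/2 = -(-32 + F)*2*W/2 = -W*(-32 + F))
645*(-364) + x(36, 7) = 645*(-364) + 7*(32 - 1*36) = -234780 + 7*(32 - 36) = -234780 + 7*(-4) = -234780 - 28 = -234808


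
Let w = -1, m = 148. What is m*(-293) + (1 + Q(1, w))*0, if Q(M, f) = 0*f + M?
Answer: -43364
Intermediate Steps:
Q(M, f) = M (Q(M, f) = 0 + M = M)
m*(-293) + (1 + Q(1, w))*0 = 148*(-293) + (1 + 1)*0 = -43364 + 2*0 = -43364 + 0 = -43364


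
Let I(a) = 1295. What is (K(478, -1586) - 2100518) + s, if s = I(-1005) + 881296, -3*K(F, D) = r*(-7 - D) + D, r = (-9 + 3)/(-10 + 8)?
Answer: -3656932/3 ≈ -1.2190e+6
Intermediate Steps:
r = 3 (r = -6/(-2) = -6*(-1/2) = 3)
K(F, D) = 7 + 2*D/3 (K(F, D) = -(3*(-7 - D) + D)/3 = -((-21 - 3*D) + D)/3 = -(-21 - 2*D)/3 = 7 + 2*D/3)
s = 882591 (s = 1295 + 881296 = 882591)
(K(478, -1586) - 2100518) + s = ((7 + (2/3)*(-1586)) - 2100518) + 882591 = ((7 - 3172/3) - 2100518) + 882591 = (-3151/3 - 2100518) + 882591 = -6304705/3 + 882591 = -3656932/3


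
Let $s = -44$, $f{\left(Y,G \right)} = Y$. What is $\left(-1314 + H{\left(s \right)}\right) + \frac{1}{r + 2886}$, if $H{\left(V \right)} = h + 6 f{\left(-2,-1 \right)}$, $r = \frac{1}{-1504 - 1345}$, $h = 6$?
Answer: $- \frac{10853318311}{8222213} \approx -1320.0$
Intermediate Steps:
$r = - \frac{1}{2849}$ ($r = \frac{1}{-2849} = - \frac{1}{2849} \approx -0.000351$)
$H{\left(V \right)} = -6$ ($H{\left(V \right)} = 6 + 6 \left(-2\right) = 6 - 12 = -6$)
$\left(-1314 + H{\left(s \right)}\right) + \frac{1}{r + 2886} = \left(-1314 - 6\right) + \frac{1}{- \frac{1}{2849} + 2886} = -1320 + \frac{1}{\frac{8222213}{2849}} = -1320 + \frac{2849}{8222213} = - \frac{10853318311}{8222213}$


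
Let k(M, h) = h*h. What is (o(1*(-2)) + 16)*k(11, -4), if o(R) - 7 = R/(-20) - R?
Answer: 2008/5 ≈ 401.60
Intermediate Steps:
k(M, h) = h²
o(R) = 7 - 21*R/20 (o(R) = 7 + (R/(-20) - R) = 7 + (R*(-1/20) - R) = 7 + (-R/20 - R) = 7 - 21*R/20)
(o(1*(-2)) + 16)*k(11, -4) = ((7 - 21*(-2)/20) + 16)*(-4)² = ((7 - 21/20*(-2)) + 16)*16 = ((7 + 21/10) + 16)*16 = (91/10 + 16)*16 = (251/10)*16 = 2008/5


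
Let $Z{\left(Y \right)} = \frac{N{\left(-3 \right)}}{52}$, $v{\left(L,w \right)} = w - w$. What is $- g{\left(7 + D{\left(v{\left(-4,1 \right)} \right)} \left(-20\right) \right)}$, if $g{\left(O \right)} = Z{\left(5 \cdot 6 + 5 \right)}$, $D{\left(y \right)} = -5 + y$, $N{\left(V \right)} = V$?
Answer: $\frac{3}{52} \approx 0.057692$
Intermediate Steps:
$v{\left(L,w \right)} = 0$
$Z{\left(Y \right)} = - \frac{3}{52}$
$g{\left(O \right)} = - \frac{3}{52}$
$- g{\left(7 + D{\left(v{\left(-4,1 \right)} \right)} \left(-20\right) \right)} = \left(-1\right) \left(- \frac{3}{52}\right) = \frac{3}{52}$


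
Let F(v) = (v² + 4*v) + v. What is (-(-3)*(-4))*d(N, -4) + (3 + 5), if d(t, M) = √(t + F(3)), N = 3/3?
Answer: -52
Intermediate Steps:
N = 1 (N = 3*(⅓) = 1)
F(v) = v² + 5*v
d(t, M) = √(24 + t) (d(t, M) = √(t + 3*(5 + 3)) = √(t + 3*8) = √(t + 24) = √(24 + t))
(-(-3)*(-4))*d(N, -4) + (3 + 5) = (-(-3)*(-4))*√(24 + 1) + (3 + 5) = (-3*4)*√25 + 8 = -12*5 + 8 = -60 + 8 = -52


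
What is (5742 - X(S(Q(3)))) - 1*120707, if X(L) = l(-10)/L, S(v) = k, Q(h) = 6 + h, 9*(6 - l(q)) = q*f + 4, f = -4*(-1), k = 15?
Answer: -344897/3 ≈ -1.1497e+5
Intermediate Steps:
f = 4
l(q) = 50/9 - 4*q/9 (l(q) = 6 - (q*4 + 4)/9 = 6 - (4*q + 4)/9 = 6 - (4 + 4*q)/9 = 6 + (-4/9 - 4*q/9) = 50/9 - 4*q/9)
S(v) = 15
X(L) = 10/L (X(L) = (50/9 - 4/9*(-10))/L = (50/9 + 40/9)/L = 10/L)
(5742 - X(S(Q(3)))) - 1*120707 = (5742 - 10/15) - 1*120707 = (5742 - 10/15) - 120707 = (5742 - 1*⅔) - 120707 = (5742 - ⅔) - 120707 = 17224/3 - 120707 = -344897/3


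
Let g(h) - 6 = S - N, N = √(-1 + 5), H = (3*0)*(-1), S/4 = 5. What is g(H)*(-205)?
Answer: -4920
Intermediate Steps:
S = 20 (S = 4*5 = 20)
H = 0 (H = 0*(-1) = 0)
N = 2 (N = √4 = 2)
g(h) = 24 (g(h) = 6 + (20 - 1*2) = 6 + (20 - 2) = 6 + 18 = 24)
g(H)*(-205) = 24*(-205) = -4920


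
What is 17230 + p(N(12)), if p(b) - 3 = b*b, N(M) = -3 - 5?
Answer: 17297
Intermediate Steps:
N(M) = -8
p(b) = 3 + b² (p(b) = 3 + b*b = 3 + b²)
17230 + p(N(12)) = 17230 + (3 + (-8)²) = 17230 + (3 + 64) = 17230 + 67 = 17297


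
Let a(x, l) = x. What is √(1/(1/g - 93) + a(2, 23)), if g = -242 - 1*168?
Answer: 42*√1639633/38131 ≈ 1.4104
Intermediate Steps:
g = -410 (g = -242 - 168 = -410)
√(1/(1/g - 93) + a(2, 23)) = √(1/(1/(-410) - 93) + 2) = √(1/(-1/410 - 93) + 2) = √(1/(-38131/410) + 2) = √(-410/38131 + 2) = √(75852/38131) = 42*√1639633/38131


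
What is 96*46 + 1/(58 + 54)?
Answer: 494593/112 ≈ 4416.0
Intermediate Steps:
96*46 + 1/(58 + 54) = 4416 + 1/112 = 494593/112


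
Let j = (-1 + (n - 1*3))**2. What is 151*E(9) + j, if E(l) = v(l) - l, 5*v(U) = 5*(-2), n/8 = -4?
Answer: -365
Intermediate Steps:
n = -32 (n = 8*(-4) = -32)
v(U) = -2 (v(U) = (5*(-2))/5 = (1/5)*(-10) = -2)
j = 1296 (j = (-1 + (-32 - 1*3))**2 = (-1 + (-32 - 3))**2 = (-1 - 35)**2 = (-36)**2 = 1296)
E(l) = -2 - l
151*E(9) + j = 151*(-2 - 1*9) + 1296 = 151*(-2 - 9) + 1296 = 151*(-11) + 1296 = -1661 + 1296 = -365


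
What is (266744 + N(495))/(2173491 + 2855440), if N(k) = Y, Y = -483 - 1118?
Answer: 265143/5028931 ≈ 0.052724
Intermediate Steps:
Y = -1601
N(k) = -1601
(266744 + N(495))/(2173491 + 2855440) = (266744 - 1601)/(2173491 + 2855440) = 265143/5028931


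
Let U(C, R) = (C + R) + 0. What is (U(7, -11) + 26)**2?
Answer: 484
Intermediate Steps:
U(C, R) = C + R
(U(7, -11) + 26)**2 = ((7 - 11) + 26)**2 = (-4 + 26)**2 = 22**2 = 484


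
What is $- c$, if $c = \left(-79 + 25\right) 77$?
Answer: $4158$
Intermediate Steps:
$c = -4158$ ($c = \left(-54\right) 77 = -4158$)
$- c = \left(-1\right) \left(-4158\right) = 4158$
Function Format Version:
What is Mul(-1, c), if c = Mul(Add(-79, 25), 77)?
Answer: 4158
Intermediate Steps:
c = -4158 (c = Mul(-54, 77) = -4158)
Mul(-1, c) = Mul(-1, -4158) = 4158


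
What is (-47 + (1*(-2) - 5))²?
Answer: 2916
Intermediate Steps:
(-47 + (1*(-2) - 5))² = (-47 + (-2 - 5))² = (-47 - 7)² = (-54)² = 2916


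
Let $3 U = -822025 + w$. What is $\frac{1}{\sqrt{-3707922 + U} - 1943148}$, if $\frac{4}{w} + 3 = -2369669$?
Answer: $- \frac{1151155851864}{2236868550205032085} - \frac{i \sqrt{1397494633185457034}}{2236868550205032085} \approx -5.1463 \cdot 10^{-7} - 5.2849 \cdot 10^{-10} i$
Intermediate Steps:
$w = - \frac{1}{592418}$ ($w = \frac{4}{-3 - 2369669} = \frac{4}{-2369672} = 4 \left(- \frac{1}{2369672}\right) = - \frac{1}{592418} \approx -1.688 \cdot 10^{-6}$)
$U = - \frac{162327468817}{592418}$ ($U = \frac{-822025 - \frac{1}{592418}}{3} = \frac{1}{3} \left(- \frac{486982406451}{592418}\right) = - \frac{162327468817}{592418} \approx -2.7401 \cdot 10^{5}$)
$\frac{1}{\sqrt{-3707922 + U} - 1943148} = \frac{1}{\sqrt{-3707922 - \frac{162327468817}{592418}} - 1943148} = \frac{1}{\sqrt{- \frac{2358967204213}{592418}} - 1943148} = \frac{1}{\frac{i \sqrt{1397494633185457034}}{592418} - 1943148} = \frac{1}{-1943148 + \frac{i \sqrt{1397494633185457034}}{592418}}$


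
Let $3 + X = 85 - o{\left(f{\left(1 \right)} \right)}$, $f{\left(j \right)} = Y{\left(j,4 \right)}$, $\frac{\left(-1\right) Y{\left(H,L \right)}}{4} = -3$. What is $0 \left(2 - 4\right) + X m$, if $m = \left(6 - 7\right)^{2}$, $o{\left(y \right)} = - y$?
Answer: $94$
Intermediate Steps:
$Y{\left(H,L \right)} = 12$ ($Y{\left(H,L \right)} = \left(-4\right) \left(-3\right) = 12$)
$f{\left(j \right)} = 12$
$X = 94$ ($X = -3 + \left(85 - \left(-1\right) 12\right) = -3 + \left(85 - -12\right) = -3 + \left(85 + 12\right) = -3 + 97 = 94$)
$m = 1$ ($m = \left(-1\right)^{2} = 1$)
$0 \left(2 - 4\right) + X m = 0 \left(2 - 4\right) + 94 \cdot 1 = 0 \left(-2\right) + 94 = 0 + 94 = 94$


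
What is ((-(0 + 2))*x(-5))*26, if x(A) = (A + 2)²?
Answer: -468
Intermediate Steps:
x(A) = (2 + A)²
((-(0 + 2))*x(-5))*26 = ((-(0 + 2))*(2 - 5)²)*26 = (-1*2*(-3)²)*26 = -2*9*26 = -18*26 = -468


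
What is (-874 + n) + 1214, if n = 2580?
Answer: 2920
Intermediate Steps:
(-874 + n) + 1214 = (-874 + 2580) + 1214 = 1706 + 1214 = 2920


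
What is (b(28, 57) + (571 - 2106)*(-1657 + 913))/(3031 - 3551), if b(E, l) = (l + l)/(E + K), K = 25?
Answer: -2328009/1060 ≈ -2196.2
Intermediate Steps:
b(E, l) = 2*l/(25 + E) (b(E, l) = (l + l)/(E + 25) = (2*l)/(25 + E) = 2*l/(25 + E))
(b(28, 57) + (571 - 2106)*(-1657 + 913))/(3031 - 3551) = (2*57/(25 + 28) + (571 - 2106)*(-1657 + 913))/(3031 - 3551) = (2*57/53 - 1535*(-744))/(-520) = (2*57*(1/53) + 1142040)*(-1/520) = (114/53 + 1142040)*(-1/520) = (60528234/53)*(-1/520) = -2328009/1060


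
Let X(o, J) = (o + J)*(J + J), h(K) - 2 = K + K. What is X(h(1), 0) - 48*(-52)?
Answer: 2496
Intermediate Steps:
h(K) = 2 + 2*K (h(K) = 2 + (K + K) = 2 + 2*K)
X(o, J) = 2*J*(J + o) (X(o, J) = (J + o)*(2*J) = 2*J*(J + o))
X(h(1), 0) - 48*(-52) = 2*0*(0 + (2 + 2*1)) - 48*(-52) = 2*0*(0 + (2 + 2)) + 2496 = 2*0*(0 + 4) + 2496 = 2*0*4 + 2496 = 0 + 2496 = 2496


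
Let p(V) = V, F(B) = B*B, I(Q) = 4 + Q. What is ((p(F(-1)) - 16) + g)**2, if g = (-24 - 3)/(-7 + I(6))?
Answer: 576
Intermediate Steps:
F(B) = B**2
g = -9 (g = (-24 - 3)/(-7 + (4 + 6)) = -27/(-7 + 10) = -27/3 = -27*1/3 = -9)
((p(F(-1)) - 16) + g)**2 = (((-1)**2 - 16) - 9)**2 = ((1 - 16) - 9)**2 = (-15 - 9)**2 = (-24)**2 = 576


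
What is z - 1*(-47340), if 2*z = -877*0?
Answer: 47340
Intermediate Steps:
z = 0 (z = (-877*0)/2 = (½)*0 = 0)
z - 1*(-47340) = 0 - 1*(-47340) = 0 + 47340 = 47340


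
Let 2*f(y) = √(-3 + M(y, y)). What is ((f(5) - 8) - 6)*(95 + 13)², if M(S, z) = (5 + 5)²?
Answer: -163296 + 5832*√97 ≈ -1.0586e+5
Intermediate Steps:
M(S, z) = 100 (M(S, z) = 10² = 100)
f(y) = √97/2 (f(y) = √(-3 + 100)/2 = √97/2)
((f(5) - 8) - 6)*(95 + 13)² = ((√97/2 - 8) - 6)*(95 + 13)² = ((-8 + √97/2) - 6)*108² = (-14 + √97/2)*11664 = -163296 + 5832*√97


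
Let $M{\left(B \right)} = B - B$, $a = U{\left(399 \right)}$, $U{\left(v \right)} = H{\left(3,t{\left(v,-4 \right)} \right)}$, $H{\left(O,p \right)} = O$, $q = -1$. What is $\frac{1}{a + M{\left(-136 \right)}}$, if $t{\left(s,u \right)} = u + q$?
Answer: $\frac{1}{3} \approx 0.33333$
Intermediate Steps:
$t{\left(s,u \right)} = -1 + u$ ($t{\left(s,u \right)} = u - 1 = -1 + u$)
$U{\left(v \right)} = 3$
$a = 3$
$M{\left(B \right)} = 0$
$\frac{1}{a + M{\left(-136 \right)}} = \frac{1}{3 + 0} = \frac{1}{3}$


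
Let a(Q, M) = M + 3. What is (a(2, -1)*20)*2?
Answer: 80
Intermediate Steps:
a(Q, M) = 3 + M
(a(2, -1)*20)*2 = ((3 - 1)*20)*2 = (2*20)*2 = 40*2 = 80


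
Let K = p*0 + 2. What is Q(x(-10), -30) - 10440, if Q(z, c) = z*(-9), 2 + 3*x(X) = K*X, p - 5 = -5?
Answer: -10374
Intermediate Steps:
p = 0 (p = 5 - 5 = 0)
K = 2 (K = 0*0 + 2 = 0 + 2 = 2)
x(X) = -⅔ + 2*X/3 (x(X) = -⅔ + (2*X)/3 = -⅔ + 2*X/3)
Q(z, c) = -9*z
Q(x(-10), -30) - 10440 = -9*(-⅔ + (⅔)*(-10)) - 10440 = -9*(-⅔ - 20/3) - 10440 = -9*(-22/3) - 10440 = 66 - 10440 = -10374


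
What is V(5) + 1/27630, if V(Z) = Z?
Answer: 138151/27630 ≈ 5.0000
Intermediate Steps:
V(5) + 1/27630 = 5 + 1/27630 = 138151/27630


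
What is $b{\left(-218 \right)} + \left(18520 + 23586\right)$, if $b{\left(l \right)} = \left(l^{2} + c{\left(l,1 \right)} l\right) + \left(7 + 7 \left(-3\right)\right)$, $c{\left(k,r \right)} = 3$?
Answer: $88962$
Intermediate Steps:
$b{\left(l \right)} = -14 + l^{2} + 3 l$ ($b{\left(l \right)} = \left(l^{2} + 3 l\right) + \left(7 + 7 \left(-3\right)\right) = \left(l^{2} + 3 l\right) + \left(7 - 21\right) = \left(l^{2} + 3 l\right) - 14 = -14 + l^{2} + 3 l$)
$b{\left(-218 \right)} + \left(18520 + 23586\right) = \left(-14 + \left(-218\right)^{2} + 3 \left(-218\right)\right) + \left(18520 + 23586\right) = \left(-14 + 47524 - 654\right) + 42106 = 46856 + 42106 = 88962$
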